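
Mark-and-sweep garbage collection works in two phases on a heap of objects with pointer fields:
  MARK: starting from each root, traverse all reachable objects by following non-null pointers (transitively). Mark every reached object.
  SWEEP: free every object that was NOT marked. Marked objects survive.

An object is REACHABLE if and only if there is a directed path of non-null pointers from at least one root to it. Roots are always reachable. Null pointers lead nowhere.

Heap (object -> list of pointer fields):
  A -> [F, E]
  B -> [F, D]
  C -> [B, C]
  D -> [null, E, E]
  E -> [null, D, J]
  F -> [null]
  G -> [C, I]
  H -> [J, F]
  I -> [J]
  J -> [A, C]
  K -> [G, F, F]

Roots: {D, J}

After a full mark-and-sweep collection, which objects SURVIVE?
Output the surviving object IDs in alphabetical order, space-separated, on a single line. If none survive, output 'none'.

Answer: A B C D E F J

Derivation:
Roots: D J
Mark D: refs=null E E, marked=D
Mark J: refs=A C, marked=D J
Mark E: refs=null D J, marked=D E J
Mark A: refs=F E, marked=A D E J
Mark C: refs=B C, marked=A C D E J
Mark F: refs=null, marked=A C D E F J
Mark B: refs=F D, marked=A B C D E F J
Unmarked (collected): G H I K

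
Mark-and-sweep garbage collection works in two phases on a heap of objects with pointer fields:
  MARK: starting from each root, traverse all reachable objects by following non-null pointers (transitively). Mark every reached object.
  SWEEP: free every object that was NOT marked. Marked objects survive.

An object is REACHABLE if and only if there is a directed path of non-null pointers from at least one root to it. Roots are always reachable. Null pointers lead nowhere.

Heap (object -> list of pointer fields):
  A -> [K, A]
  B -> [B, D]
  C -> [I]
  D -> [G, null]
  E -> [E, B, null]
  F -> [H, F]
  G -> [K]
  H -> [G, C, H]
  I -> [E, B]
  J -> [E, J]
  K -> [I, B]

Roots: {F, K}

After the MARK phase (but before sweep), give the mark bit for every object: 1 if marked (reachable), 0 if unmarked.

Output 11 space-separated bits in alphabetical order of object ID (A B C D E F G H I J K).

Answer: 0 1 1 1 1 1 1 1 1 0 1

Derivation:
Roots: F K
Mark F: refs=H F, marked=F
Mark K: refs=I B, marked=F K
Mark H: refs=G C H, marked=F H K
Mark I: refs=E B, marked=F H I K
Mark B: refs=B D, marked=B F H I K
Mark G: refs=K, marked=B F G H I K
Mark C: refs=I, marked=B C F G H I K
Mark E: refs=E B null, marked=B C E F G H I K
Mark D: refs=G null, marked=B C D E F G H I K
Unmarked (collected): A J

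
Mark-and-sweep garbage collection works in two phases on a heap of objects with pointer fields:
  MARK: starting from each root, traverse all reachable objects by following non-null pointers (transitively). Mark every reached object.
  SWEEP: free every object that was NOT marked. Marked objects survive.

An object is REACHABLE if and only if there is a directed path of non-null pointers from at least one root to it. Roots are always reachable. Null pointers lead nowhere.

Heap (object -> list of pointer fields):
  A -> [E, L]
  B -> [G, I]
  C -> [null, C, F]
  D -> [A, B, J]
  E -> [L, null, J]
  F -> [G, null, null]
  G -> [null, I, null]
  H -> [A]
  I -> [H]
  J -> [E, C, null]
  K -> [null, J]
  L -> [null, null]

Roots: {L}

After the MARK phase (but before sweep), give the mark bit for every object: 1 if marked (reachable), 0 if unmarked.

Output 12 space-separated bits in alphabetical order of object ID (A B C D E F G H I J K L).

Answer: 0 0 0 0 0 0 0 0 0 0 0 1

Derivation:
Roots: L
Mark L: refs=null null, marked=L
Unmarked (collected): A B C D E F G H I J K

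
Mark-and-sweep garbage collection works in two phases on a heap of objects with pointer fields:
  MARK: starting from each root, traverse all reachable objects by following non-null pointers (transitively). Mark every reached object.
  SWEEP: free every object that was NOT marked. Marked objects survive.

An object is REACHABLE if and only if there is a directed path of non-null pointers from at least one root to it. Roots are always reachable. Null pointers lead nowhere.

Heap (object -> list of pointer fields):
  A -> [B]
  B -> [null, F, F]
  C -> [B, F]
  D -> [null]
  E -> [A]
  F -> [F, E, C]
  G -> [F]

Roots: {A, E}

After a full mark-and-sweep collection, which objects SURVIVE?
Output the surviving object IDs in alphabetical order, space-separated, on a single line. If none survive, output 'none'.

Answer: A B C E F

Derivation:
Roots: A E
Mark A: refs=B, marked=A
Mark E: refs=A, marked=A E
Mark B: refs=null F F, marked=A B E
Mark F: refs=F E C, marked=A B E F
Mark C: refs=B F, marked=A B C E F
Unmarked (collected): D G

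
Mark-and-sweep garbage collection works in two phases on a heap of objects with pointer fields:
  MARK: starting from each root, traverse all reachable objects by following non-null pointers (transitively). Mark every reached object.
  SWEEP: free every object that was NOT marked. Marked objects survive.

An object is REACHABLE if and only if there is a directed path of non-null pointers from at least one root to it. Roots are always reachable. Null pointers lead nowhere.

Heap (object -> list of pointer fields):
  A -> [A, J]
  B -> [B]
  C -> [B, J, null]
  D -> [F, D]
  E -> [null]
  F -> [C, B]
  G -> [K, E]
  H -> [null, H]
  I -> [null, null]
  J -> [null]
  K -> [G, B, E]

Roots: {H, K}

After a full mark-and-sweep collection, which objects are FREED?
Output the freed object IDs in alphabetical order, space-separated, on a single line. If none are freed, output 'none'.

Roots: H K
Mark H: refs=null H, marked=H
Mark K: refs=G B E, marked=H K
Mark G: refs=K E, marked=G H K
Mark B: refs=B, marked=B G H K
Mark E: refs=null, marked=B E G H K
Unmarked (collected): A C D F I J

Answer: A C D F I J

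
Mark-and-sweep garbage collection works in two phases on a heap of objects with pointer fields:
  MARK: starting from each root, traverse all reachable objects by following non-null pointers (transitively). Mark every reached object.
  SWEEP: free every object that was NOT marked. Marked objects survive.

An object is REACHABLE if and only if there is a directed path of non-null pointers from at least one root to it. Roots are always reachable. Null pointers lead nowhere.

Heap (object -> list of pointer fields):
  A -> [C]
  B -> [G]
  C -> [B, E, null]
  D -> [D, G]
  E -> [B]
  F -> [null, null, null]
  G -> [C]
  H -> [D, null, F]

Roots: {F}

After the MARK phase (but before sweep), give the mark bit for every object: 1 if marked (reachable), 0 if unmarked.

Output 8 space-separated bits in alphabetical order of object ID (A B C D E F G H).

Roots: F
Mark F: refs=null null null, marked=F
Unmarked (collected): A B C D E G H

Answer: 0 0 0 0 0 1 0 0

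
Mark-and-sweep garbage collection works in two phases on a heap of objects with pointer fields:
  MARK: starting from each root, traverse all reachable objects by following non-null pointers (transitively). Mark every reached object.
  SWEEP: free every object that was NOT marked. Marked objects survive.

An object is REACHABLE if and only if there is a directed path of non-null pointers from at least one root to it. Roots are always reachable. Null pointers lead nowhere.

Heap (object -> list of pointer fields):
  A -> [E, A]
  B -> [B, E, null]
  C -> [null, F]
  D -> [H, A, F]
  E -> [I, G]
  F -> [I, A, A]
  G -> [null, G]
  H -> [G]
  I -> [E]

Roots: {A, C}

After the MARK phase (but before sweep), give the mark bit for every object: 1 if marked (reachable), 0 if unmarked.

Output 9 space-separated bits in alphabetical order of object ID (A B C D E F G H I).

Roots: A C
Mark A: refs=E A, marked=A
Mark C: refs=null F, marked=A C
Mark E: refs=I G, marked=A C E
Mark F: refs=I A A, marked=A C E F
Mark I: refs=E, marked=A C E F I
Mark G: refs=null G, marked=A C E F G I
Unmarked (collected): B D H

Answer: 1 0 1 0 1 1 1 0 1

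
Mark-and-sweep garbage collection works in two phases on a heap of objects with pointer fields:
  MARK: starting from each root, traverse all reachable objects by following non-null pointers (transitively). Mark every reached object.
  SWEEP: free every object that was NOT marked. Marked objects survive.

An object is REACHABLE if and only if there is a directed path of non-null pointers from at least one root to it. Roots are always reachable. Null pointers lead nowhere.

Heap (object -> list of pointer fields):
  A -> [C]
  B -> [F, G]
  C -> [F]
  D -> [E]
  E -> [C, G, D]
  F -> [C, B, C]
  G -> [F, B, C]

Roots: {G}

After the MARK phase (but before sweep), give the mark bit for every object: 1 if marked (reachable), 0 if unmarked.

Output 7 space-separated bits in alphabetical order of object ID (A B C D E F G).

Answer: 0 1 1 0 0 1 1

Derivation:
Roots: G
Mark G: refs=F B C, marked=G
Mark F: refs=C B C, marked=F G
Mark B: refs=F G, marked=B F G
Mark C: refs=F, marked=B C F G
Unmarked (collected): A D E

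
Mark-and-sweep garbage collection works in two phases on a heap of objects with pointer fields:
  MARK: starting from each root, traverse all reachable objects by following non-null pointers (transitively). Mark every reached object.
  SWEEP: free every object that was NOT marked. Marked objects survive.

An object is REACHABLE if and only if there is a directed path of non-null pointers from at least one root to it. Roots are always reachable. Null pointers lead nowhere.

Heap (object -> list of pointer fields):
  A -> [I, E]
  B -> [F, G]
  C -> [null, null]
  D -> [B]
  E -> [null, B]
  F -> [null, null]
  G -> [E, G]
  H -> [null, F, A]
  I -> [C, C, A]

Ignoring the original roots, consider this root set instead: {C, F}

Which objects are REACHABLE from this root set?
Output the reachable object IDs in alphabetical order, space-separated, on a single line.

Roots: C F
Mark C: refs=null null, marked=C
Mark F: refs=null null, marked=C F
Unmarked (collected): A B D E G H I

Answer: C F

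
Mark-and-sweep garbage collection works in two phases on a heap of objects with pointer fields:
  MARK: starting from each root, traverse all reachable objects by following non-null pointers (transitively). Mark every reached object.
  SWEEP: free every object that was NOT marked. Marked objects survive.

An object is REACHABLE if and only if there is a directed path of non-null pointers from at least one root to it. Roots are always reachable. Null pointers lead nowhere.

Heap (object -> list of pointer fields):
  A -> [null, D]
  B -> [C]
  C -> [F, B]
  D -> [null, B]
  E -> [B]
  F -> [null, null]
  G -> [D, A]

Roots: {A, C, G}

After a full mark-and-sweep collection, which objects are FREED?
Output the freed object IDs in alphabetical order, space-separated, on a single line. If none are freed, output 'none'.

Roots: A C G
Mark A: refs=null D, marked=A
Mark C: refs=F B, marked=A C
Mark G: refs=D A, marked=A C G
Mark D: refs=null B, marked=A C D G
Mark F: refs=null null, marked=A C D F G
Mark B: refs=C, marked=A B C D F G
Unmarked (collected): E

Answer: E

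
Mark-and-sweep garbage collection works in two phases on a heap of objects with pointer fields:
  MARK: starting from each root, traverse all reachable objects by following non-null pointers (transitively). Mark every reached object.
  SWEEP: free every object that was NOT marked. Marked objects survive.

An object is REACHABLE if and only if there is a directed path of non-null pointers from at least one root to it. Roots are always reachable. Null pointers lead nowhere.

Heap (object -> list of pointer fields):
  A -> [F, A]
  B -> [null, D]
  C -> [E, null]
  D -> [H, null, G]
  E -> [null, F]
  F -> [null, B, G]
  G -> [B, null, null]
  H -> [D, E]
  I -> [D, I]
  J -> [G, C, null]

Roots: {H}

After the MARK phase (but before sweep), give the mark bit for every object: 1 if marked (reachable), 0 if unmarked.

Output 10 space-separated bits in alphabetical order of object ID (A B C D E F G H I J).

Answer: 0 1 0 1 1 1 1 1 0 0

Derivation:
Roots: H
Mark H: refs=D E, marked=H
Mark D: refs=H null G, marked=D H
Mark E: refs=null F, marked=D E H
Mark G: refs=B null null, marked=D E G H
Mark F: refs=null B G, marked=D E F G H
Mark B: refs=null D, marked=B D E F G H
Unmarked (collected): A C I J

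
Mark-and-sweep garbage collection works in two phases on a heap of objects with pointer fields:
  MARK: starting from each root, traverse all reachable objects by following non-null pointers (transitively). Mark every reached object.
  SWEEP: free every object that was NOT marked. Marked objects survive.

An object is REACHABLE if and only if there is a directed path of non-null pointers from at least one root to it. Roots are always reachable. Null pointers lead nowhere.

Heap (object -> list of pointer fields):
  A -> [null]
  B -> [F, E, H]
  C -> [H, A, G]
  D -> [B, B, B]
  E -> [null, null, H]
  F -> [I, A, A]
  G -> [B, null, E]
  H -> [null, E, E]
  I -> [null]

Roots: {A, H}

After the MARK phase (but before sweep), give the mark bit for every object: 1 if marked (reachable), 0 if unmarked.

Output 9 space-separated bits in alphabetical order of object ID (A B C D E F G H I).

Roots: A H
Mark A: refs=null, marked=A
Mark H: refs=null E E, marked=A H
Mark E: refs=null null H, marked=A E H
Unmarked (collected): B C D F G I

Answer: 1 0 0 0 1 0 0 1 0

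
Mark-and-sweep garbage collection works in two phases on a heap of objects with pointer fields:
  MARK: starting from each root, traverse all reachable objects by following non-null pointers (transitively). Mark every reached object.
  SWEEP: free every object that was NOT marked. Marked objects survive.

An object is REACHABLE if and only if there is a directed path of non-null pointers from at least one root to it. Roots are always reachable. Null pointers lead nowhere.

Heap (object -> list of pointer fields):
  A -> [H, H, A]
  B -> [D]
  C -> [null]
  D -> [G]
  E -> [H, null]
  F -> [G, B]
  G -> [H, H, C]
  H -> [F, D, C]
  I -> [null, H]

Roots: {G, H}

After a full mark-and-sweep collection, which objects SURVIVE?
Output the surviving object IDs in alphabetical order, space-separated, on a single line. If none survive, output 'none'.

Roots: G H
Mark G: refs=H H C, marked=G
Mark H: refs=F D C, marked=G H
Mark C: refs=null, marked=C G H
Mark F: refs=G B, marked=C F G H
Mark D: refs=G, marked=C D F G H
Mark B: refs=D, marked=B C D F G H
Unmarked (collected): A E I

Answer: B C D F G H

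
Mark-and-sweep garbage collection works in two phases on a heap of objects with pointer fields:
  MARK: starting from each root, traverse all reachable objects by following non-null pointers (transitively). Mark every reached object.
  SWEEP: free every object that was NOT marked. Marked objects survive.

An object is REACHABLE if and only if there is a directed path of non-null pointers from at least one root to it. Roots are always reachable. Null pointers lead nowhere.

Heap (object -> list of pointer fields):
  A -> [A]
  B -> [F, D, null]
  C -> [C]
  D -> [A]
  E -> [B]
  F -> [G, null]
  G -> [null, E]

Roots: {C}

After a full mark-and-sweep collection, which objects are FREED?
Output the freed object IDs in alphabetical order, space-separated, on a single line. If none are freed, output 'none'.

Roots: C
Mark C: refs=C, marked=C
Unmarked (collected): A B D E F G

Answer: A B D E F G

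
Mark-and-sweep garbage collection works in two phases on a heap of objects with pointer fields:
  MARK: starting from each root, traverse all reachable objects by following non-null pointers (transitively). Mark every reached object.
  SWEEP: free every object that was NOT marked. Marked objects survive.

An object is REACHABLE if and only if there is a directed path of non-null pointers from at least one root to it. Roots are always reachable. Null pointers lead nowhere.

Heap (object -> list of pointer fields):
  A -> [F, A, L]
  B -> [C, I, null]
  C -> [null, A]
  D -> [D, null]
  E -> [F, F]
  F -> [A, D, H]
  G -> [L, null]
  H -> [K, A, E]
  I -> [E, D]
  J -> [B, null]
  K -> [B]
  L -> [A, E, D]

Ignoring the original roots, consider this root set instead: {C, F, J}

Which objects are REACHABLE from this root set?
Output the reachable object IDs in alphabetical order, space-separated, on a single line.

Answer: A B C D E F H I J K L

Derivation:
Roots: C F J
Mark C: refs=null A, marked=C
Mark F: refs=A D H, marked=C F
Mark J: refs=B null, marked=C F J
Mark A: refs=F A L, marked=A C F J
Mark D: refs=D null, marked=A C D F J
Mark H: refs=K A E, marked=A C D F H J
Mark B: refs=C I null, marked=A B C D F H J
Mark L: refs=A E D, marked=A B C D F H J L
Mark K: refs=B, marked=A B C D F H J K L
Mark E: refs=F F, marked=A B C D E F H J K L
Mark I: refs=E D, marked=A B C D E F H I J K L
Unmarked (collected): G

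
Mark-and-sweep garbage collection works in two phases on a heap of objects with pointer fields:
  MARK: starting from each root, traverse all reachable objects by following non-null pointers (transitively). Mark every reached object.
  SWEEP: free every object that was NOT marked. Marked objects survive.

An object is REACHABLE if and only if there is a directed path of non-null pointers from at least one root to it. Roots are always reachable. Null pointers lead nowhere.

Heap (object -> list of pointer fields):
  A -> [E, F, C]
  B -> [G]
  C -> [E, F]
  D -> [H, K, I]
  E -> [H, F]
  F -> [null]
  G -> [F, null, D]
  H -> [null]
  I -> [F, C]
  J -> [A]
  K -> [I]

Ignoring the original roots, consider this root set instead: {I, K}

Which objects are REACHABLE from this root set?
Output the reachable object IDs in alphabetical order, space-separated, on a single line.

Answer: C E F H I K

Derivation:
Roots: I K
Mark I: refs=F C, marked=I
Mark K: refs=I, marked=I K
Mark F: refs=null, marked=F I K
Mark C: refs=E F, marked=C F I K
Mark E: refs=H F, marked=C E F I K
Mark H: refs=null, marked=C E F H I K
Unmarked (collected): A B D G J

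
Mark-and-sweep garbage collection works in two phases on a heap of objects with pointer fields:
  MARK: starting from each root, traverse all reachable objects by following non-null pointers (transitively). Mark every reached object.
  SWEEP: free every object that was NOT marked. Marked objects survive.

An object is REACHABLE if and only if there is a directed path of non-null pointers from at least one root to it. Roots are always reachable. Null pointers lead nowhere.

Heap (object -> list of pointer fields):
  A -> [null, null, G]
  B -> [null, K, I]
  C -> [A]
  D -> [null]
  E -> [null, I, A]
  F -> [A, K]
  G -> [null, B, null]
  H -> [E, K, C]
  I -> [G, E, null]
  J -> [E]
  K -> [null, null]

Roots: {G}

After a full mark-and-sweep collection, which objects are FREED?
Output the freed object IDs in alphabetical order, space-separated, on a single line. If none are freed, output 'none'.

Answer: C D F H J

Derivation:
Roots: G
Mark G: refs=null B null, marked=G
Mark B: refs=null K I, marked=B G
Mark K: refs=null null, marked=B G K
Mark I: refs=G E null, marked=B G I K
Mark E: refs=null I A, marked=B E G I K
Mark A: refs=null null G, marked=A B E G I K
Unmarked (collected): C D F H J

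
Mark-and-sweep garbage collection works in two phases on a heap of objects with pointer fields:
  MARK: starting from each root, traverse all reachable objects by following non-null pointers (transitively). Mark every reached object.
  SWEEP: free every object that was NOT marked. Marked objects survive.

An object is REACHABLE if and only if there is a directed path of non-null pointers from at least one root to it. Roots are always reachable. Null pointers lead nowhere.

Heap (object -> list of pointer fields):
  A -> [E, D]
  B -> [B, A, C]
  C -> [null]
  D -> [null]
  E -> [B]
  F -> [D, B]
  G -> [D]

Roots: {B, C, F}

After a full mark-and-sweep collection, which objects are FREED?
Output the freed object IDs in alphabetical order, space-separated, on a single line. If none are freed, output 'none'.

Answer: G

Derivation:
Roots: B C F
Mark B: refs=B A C, marked=B
Mark C: refs=null, marked=B C
Mark F: refs=D B, marked=B C F
Mark A: refs=E D, marked=A B C F
Mark D: refs=null, marked=A B C D F
Mark E: refs=B, marked=A B C D E F
Unmarked (collected): G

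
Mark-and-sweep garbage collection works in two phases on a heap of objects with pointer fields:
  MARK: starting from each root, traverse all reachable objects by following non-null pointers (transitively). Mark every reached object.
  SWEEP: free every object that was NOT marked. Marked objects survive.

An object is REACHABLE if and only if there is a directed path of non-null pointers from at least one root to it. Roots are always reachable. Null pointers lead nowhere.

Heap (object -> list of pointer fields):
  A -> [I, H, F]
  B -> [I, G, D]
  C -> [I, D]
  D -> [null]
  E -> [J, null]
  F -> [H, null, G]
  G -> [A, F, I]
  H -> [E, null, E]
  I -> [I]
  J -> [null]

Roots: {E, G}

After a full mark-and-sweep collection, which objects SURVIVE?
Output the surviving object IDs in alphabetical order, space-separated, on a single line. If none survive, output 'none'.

Roots: E G
Mark E: refs=J null, marked=E
Mark G: refs=A F I, marked=E G
Mark J: refs=null, marked=E G J
Mark A: refs=I H F, marked=A E G J
Mark F: refs=H null G, marked=A E F G J
Mark I: refs=I, marked=A E F G I J
Mark H: refs=E null E, marked=A E F G H I J
Unmarked (collected): B C D

Answer: A E F G H I J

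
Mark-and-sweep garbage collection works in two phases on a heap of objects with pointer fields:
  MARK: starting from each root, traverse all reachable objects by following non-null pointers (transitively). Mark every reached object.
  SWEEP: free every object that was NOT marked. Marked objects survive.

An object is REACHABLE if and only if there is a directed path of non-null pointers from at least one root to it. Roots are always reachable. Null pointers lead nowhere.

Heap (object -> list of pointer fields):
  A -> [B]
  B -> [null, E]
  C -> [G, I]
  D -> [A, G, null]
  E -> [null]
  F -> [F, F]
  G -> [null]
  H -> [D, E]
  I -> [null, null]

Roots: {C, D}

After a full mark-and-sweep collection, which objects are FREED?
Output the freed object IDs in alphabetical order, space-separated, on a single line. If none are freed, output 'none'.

Roots: C D
Mark C: refs=G I, marked=C
Mark D: refs=A G null, marked=C D
Mark G: refs=null, marked=C D G
Mark I: refs=null null, marked=C D G I
Mark A: refs=B, marked=A C D G I
Mark B: refs=null E, marked=A B C D G I
Mark E: refs=null, marked=A B C D E G I
Unmarked (collected): F H

Answer: F H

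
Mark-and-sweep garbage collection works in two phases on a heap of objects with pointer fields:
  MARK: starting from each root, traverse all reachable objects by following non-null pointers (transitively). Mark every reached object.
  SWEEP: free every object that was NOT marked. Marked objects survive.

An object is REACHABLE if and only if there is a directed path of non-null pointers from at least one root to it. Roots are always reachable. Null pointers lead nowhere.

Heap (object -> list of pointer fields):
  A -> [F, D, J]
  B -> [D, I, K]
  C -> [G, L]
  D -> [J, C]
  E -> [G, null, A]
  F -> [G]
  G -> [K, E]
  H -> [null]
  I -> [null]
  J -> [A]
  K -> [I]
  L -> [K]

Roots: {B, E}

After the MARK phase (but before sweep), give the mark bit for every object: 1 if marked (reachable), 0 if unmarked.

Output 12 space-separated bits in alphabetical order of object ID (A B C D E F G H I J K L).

Answer: 1 1 1 1 1 1 1 0 1 1 1 1

Derivation:
Roots: B E
Mark B: refs=D I K, marked=B
Mark E: refs=G null A, marked=B E
Mark D: refs=J C, marked=B D E
Mark I: refs=null, marked=B D E I
Mark K: refs=I, marked=B D E I K
Mark G: refs=K E, marked=B D E G I K
Mark A: refs=F D J, marked=A B D E G I K
Mark J: refs=A, marked=A B D E G I J K
Mark C: refs=G L, marked=A B C D E G I J K
Mark F: refs=G, marked=A B C D E F G I J K
Mark L: refs=K, marked=A B C D E F G I J K L
Unmarked (collected): H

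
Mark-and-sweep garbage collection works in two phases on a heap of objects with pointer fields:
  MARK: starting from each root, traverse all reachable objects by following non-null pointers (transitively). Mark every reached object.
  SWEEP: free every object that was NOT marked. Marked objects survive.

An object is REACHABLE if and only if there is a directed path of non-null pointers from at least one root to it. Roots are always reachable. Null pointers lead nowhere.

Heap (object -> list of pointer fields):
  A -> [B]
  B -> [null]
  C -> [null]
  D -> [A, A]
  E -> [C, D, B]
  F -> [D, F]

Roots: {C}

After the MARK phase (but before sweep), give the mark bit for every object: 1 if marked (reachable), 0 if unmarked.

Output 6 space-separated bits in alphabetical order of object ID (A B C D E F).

Roots: C
Mark C: refs=null, marked=C
Unmarked (collected): A B D E F

Answer: 0 0 1 0 0 0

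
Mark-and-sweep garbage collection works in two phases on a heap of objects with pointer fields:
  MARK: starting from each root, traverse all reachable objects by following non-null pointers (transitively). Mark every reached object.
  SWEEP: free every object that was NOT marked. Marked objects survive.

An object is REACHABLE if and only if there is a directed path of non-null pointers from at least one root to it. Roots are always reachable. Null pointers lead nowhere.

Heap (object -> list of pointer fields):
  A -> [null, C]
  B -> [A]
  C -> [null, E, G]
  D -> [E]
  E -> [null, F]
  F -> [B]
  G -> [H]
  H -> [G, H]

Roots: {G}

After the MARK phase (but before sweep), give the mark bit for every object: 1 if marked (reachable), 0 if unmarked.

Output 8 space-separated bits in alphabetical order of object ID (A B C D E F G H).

Answer: 0 0 0 0 0 0 1 1

Derivation:
Roots: G
Mark G: refs=H, marked=G
Mark H: refs=G H, marked=G H
Unmarked (collected): A B C D E F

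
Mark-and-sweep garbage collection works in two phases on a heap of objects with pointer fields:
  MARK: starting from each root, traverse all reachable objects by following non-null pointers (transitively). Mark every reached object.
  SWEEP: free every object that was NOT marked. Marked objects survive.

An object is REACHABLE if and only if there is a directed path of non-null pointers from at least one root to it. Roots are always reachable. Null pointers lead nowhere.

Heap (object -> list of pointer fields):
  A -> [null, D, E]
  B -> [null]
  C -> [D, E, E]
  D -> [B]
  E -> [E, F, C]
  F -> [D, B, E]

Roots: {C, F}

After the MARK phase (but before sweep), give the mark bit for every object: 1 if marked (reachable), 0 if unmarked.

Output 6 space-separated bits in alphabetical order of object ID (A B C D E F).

Answer: 0 1 1 1 1 1

Derivation:
Roots: C F
Mark C: refs=D E E, marked=C
Mark F: refs=D B E, marked=C F
Mark D: refs=B, marked=C D F
Mark E: refs=E F C, marked=C D E F
Mark B: refs=null, marked=B C D E F
Unmarked (collected): A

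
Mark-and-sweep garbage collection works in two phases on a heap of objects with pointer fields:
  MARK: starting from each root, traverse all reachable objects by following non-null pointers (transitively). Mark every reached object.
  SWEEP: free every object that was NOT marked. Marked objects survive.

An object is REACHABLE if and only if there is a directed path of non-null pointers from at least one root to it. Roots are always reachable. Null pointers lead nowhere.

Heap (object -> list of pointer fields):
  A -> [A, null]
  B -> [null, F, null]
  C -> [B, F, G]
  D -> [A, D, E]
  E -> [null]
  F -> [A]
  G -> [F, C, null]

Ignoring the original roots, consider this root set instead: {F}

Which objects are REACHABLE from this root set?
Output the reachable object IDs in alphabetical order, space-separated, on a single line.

Answer: A F

Derivation:
Roots: F
Mark F: refs=A, marked=F
Mark A: refs=A null, marked=A F
Unmarked (collected): B C D E G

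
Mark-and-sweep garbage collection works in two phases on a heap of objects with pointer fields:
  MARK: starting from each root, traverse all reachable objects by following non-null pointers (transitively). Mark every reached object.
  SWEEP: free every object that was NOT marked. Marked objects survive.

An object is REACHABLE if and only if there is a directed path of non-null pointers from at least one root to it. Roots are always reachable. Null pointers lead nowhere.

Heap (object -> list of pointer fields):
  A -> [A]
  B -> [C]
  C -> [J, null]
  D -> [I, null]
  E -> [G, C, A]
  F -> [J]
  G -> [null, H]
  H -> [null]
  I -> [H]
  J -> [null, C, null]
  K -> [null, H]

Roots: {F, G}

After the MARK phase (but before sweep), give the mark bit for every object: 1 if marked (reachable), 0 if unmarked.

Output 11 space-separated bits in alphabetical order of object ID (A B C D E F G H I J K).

Answer: 0 0 1 0 0 1 1 1 0 1 0

Derivation:
Roots: F G
Mark F: refs=J, marked=F
Mark G: refs=null H, marked=F G
Mark J: refs=null C null, marked=F G J
Mark H: refs=null, marked=F G H J
Mark C: refs=J null, marked=C F G H J
Unmarked (collected): A B D E I K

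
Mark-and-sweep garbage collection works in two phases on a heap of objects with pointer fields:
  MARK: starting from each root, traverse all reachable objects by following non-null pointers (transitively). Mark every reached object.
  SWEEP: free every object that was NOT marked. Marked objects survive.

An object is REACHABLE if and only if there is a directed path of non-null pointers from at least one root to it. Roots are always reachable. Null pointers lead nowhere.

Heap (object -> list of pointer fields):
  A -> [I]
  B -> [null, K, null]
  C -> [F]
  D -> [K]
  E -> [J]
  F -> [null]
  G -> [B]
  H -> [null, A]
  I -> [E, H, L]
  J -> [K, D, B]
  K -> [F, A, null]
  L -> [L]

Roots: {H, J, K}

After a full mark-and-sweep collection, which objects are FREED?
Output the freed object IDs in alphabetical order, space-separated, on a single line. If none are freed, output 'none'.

Answer: C G

Derivation:
Roots: H J K
Mark H: refs=null A, marked=H
Mark J: refs=K D B, marked=H J
Mark K: refs=F A null, marked=H J K
Mark A: refs=I, marked=A H J K
Mark D: refs=K, marked=A D H J K
Mark B: refs=null K null, marked=A B D H J K
Mark F: refs=null, marked=A B D F H J K
Mark I: refs=E H L, marked=A B D F H I J K
Mark E: refs=J, marked=A B D E F H I J K
Mark L: refs=L, marked=A B D E F H I J K L
Unmarked (collected): C G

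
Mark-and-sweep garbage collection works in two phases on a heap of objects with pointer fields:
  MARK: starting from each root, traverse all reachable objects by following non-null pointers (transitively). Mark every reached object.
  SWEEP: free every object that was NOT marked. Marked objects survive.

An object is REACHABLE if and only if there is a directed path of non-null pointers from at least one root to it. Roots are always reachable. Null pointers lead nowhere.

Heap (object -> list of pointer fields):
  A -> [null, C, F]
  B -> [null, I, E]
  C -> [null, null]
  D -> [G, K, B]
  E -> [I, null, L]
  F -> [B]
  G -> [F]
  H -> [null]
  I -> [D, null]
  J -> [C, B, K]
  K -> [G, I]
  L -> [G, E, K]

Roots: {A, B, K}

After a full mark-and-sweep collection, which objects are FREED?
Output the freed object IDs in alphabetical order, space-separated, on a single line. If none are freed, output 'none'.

Roots: A B K
Mark A: refs=null C F, marked=A
Mark B: refs=null I E, marked=A B
Mark K: refs=G I, marked=A B K
Mark C: refs=null null, marked=A B C K
Mark F: refs=B, marked=A B C F K
Mark I: refs=D null, marked=A B C F I K
Mark E: refs=I null L, marked=A B C E F I K
Mark G: refs=F, marked=A B C E F G I K
Mark D: refs=G K B, marked=A B C D E F G I K
Mark L: refs=G E K, marked=A B C D E F G I K L
Unmarked (collected): H J

Answer: H J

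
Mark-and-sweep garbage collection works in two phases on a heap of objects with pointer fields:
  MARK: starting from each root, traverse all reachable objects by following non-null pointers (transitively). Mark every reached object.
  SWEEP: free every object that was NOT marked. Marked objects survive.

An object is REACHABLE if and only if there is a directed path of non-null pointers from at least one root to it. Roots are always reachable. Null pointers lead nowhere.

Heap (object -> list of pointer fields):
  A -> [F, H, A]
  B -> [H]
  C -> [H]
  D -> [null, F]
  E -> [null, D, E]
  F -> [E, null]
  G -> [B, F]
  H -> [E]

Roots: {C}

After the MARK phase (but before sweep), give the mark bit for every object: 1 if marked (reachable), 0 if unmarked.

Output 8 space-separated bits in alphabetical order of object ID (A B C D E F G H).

Answer: 0 0 1 1 1 1 0 1

Derivation:
Roots: C
Mark C: refs=H, marked=C
Mark H: refs=E, marked=C H
Mark E: refs=null D E, marked=C E H
Mark D: refs=null F, marked=C D E H
Mark F: refs=E null, marked=C D E F H
Unmarked (collected): A B G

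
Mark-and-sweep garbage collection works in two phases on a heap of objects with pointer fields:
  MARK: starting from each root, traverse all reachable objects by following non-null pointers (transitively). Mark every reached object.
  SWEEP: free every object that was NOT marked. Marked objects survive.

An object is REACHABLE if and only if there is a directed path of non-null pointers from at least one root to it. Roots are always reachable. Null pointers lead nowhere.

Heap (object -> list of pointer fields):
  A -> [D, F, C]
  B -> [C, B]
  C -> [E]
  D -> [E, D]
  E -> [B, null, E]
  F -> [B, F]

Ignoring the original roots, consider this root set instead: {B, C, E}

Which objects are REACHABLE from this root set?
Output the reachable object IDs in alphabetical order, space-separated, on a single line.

Answer: B C E

Derivation:
Roots: B C E
Mark B: refs=C B, marked=B
Mark C: refs=E, marked=B C
Mark E: refs=B null E, marked=B C E
Unmarked (collected): A D F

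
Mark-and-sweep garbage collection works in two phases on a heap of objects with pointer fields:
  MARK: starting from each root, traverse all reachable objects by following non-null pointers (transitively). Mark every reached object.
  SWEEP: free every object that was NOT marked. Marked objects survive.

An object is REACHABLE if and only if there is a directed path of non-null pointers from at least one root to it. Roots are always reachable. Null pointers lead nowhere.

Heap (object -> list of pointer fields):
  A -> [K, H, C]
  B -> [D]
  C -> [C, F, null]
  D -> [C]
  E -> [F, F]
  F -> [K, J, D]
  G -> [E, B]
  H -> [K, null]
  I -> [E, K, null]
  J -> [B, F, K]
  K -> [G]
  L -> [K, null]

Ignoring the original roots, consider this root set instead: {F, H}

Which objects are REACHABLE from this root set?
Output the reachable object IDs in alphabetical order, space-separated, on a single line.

Roots: F H
Mark F: refs=K J D, marked=F
Mark H: refs=K null, marked=F H
Mark K: refs=G, marked=F H K
Mark J: refs=B F K, marked=F H J K
Mark D: refs=C, marked=D F H J K
Mark G: refs=E B, marked=D F G H J K
Mark B: refs=D, marked=B D F G H J K
Mark C: refs=C F null, marked=B C D F G H J K
Mark E: refs=F F, marked=B C D E F G H J K
Unmarked (collected): A I L

Answer: B C D E F G H J K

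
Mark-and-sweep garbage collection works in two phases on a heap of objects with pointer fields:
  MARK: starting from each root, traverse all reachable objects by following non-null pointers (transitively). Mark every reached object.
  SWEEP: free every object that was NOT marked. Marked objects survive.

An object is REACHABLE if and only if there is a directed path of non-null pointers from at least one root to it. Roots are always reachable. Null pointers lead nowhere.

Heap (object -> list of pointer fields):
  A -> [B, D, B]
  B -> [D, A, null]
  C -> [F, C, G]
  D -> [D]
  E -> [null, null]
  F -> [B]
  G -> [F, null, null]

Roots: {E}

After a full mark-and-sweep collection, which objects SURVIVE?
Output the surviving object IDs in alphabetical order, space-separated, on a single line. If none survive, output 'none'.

Answer: E

Derivation:
Roots: E
Mark E: refs=null null, marked=E
Unmarked (collected): A B C D F G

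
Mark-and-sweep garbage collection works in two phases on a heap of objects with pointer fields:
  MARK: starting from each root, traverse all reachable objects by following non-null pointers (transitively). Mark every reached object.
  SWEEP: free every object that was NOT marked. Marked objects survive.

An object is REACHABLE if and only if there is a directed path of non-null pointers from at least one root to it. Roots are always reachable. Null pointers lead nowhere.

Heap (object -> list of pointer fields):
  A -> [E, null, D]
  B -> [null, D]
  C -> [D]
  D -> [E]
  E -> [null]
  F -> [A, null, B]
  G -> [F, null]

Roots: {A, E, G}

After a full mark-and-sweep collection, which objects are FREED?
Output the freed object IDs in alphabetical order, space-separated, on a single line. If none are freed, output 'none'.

Answer: C

Derivation:
Roots: A E G
Mark A: refs=E null D, marked=A
Mark E: refs=null, marked=A E
Mark G: refs=F null, marked=A E G
Mark D: refs=E, marked=A D E G
Mark F: refs=A null B, marked=A D E F G
Mark B: refs=null D, marked=A B D E F G
Unmarked (collected): C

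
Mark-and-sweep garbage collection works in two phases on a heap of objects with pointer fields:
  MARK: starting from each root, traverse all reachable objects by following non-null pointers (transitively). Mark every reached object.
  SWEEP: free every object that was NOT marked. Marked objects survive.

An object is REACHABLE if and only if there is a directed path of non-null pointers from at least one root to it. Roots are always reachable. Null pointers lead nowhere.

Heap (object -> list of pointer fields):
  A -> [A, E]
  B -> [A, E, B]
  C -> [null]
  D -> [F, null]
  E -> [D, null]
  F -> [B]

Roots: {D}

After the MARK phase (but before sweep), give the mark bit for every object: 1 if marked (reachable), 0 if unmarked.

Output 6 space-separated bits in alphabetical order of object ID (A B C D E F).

Answer: 1 1 0 1 1 1

Derivation:
Roots: D
Mark D: refs=F null, marked=D
Mark F: refs=B, marked=D F
Mark B: refs=A E B, marked=B D F
Mark A: refs=A E, marked=A B D F
Mark E: refs=D null, marked=A B D E F
Unmarked (collected): C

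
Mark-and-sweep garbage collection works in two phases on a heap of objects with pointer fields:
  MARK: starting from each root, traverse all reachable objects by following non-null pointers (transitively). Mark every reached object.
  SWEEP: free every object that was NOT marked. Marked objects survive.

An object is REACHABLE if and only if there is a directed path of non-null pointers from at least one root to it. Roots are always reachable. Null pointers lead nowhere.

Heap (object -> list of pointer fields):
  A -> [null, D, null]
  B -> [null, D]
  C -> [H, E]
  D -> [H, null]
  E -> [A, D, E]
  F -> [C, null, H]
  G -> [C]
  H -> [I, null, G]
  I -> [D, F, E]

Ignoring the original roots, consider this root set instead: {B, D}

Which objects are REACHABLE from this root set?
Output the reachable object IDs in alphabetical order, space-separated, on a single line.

Answer: A B C D E F G H I

Derivation:
Roots: B D
Mark B: refs=null D, marked=B
Mark D: refs=H null, marked=B D
Mark H: refs=I null G, marked=B D H
Mark I: refs=D F E, marked=B D H I
Mark G: refs=C, marked=B D G H I
Mark F: refs=C null H, marked=B D F G H I
Mark E: refs=A D E, marked=B D E F G H I
Mark C: refs=H E, marked=B C D E F G H I
Mark A: refs=null D null, marked=A B C D E F G H I
Unmarked (collected): (none)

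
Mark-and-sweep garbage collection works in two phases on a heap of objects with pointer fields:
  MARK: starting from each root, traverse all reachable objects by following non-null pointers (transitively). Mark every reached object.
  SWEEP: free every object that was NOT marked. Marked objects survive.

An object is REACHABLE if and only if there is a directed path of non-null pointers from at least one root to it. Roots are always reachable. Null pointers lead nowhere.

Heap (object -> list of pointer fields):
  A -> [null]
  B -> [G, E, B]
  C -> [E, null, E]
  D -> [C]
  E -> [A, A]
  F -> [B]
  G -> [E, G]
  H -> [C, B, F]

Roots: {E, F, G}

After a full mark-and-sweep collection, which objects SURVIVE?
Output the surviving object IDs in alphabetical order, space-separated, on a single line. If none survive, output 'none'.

Answer: A B E F G

Derivation:
Roots: E F G
Mark E: refs=A A, marked=E
Mark F: refs=B, marked=E F
Mark G: refs=E G, marked=E F G
Mark A: refs=null, marked=A E F G
Mark B: refs=G E B, marked=A B E F G
Unmarked (collected): C D H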